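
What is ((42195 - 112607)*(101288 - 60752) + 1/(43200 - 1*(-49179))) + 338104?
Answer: -263638832529911/92379 ≈ -2.8539e+9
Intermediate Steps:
((42195 - 112607)*(101288 - 60752) + 1/(43200 - 1*(-49179))) + 338104 = (-70412*40536 + 1/(43200 + 49179)) + 338104 = (-2854220832 + 1/92379) + 338104 = -263670066239327/92379 + 338104 = -263638832529911/92379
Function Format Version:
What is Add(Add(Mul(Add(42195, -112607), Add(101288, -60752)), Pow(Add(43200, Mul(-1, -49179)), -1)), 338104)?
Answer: Rational(-263638832529911, 92379) ≈ -2.8539e+9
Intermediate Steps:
Add(Add(Mul(Add(42195, -112607), Add(101288, -60752)), Pow(Add(43200, Mul(-1, -49179)), -1)), 338104) = Add(Add(Mul(-70412, 40536), Pow(Add(43200, 49179), -1)), 338104) = Add(Add(-2854220832, Pow(92379, -1)), 338104) = Add(Add(-2854220832, Rational(1, 92379)), 338104) = Add(Rational(-263670066239327, 92379), 338104) = Rational(-263638832529911, 92379)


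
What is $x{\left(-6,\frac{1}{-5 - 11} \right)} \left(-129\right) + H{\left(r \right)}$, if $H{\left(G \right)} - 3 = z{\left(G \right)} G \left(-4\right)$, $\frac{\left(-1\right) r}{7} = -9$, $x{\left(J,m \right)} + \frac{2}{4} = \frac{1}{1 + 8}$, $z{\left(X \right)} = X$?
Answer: $- \frac{94937}{6} \approx -15823.0$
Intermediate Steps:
$x{\left(J,m \right)} = - \frac{7}{18}$ ($x{\left(J,m \right)} = - \frac{1}{2} + \frac{1}{1 + 8} = - \frac{1}{2} + \frac{1}{9} = - \frac{7}{18}$)
$r = 63$ ($r = \left(-7\right) \left(-9\right) = 63$)
$H{\left(G \right)} = 3 - 4 G^{2}$ ($H{\left(G \right)} = 3 + G G \left(-4\right) = 3 + G^{2} \left(-4\right) = 3 - 4 G^{2}$)
$x{\left(-6,\frac{1}{-5 - 11} \right)} \left(-129\right) + H{\left(r \right)} = \left(- \frac{7}{18}\right) \left(-129\right) + \left(3 - 4 \cdot 63^{2}\right) = \frac{301}{6} + \left(3 - 15876\right) = \frac{301}{6} - 15873 = - \frac{94937}{6}$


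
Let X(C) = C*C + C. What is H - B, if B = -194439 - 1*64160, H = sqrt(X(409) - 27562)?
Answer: 258599 + 4*sqrt(8758) ≈ 2.5897e+5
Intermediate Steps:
X(C) = C + C**2 (X(C) = C**2 + C = C + C**2)
H = 4*sqrt(8758) (H = sqrt(409*(1 + 409) - 27562) = sqrt(409*410 - 27562) = sqrt(167690 - 27562) = sqrt(140128) = 4*sqrt(8758) ≈ 374.34)
B = -258599 (B = -194439 - 64160 = -258599)
H - B = 4*sqrt(8758) - 1*(-258599) = 4*sqrt(8758) + 258599 = 258599 + 4*sqrt(8758)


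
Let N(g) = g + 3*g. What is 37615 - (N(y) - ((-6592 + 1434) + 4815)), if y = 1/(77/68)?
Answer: 2869672/77 ≈ 37268.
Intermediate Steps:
y = 68/77 (y = 1/(77*(1/68)) = 1/(77/68) = 68/77 ≈ 0.88312)
N(g) = 4*g
37615 - (N(y) - ((-6592 + 1434) + 4815)) = 37615 - (4*(68/77) - ((-6592 + 1434) + 4815)) = 37615 - (272/77 - (-5158 + 4815)) = 37615 - (272/77 - 1*(-343)) = 37615 - (272/77 + 343) = 37615 - 1*26683/77 = 37615 - 26683/77 = 2869672/77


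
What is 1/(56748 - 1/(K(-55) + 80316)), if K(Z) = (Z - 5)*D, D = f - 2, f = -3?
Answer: 80616/4574796767 ≈ 1.7622e-5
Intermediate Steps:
D = -5 (D = -3 - 2 = -5)
K(Z) = 25 - 5*Z (K(Z) = (Z - 5)*(-5) = (-5 + Z)*(-5) = 25 - 5*Z)
1/(56748 - 1/(K(-55) + 80316)) = 1/(56748 - 1/((25 - 5*(-55)) + 80316)) = 1/(56748 - 1/((25 + 275) + 80316)) = 1/(56748 - 1/(300 + 80316)) = 1/(56748 - 1/80616) = 1/(4574796767/80616) = 80616/4574796767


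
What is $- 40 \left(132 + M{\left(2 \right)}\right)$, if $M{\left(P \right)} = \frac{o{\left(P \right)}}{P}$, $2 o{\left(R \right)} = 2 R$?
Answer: $-5320$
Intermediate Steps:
$o{\left(R \right)} = R$ ($o{\left(R \right)} = \frac{2 R}{2} = R$)
$M{\left(P \right)} = 1$ ($M{\left(P \right)} = \frac{P}{P} = 1$)
$- 40 \left(132 + M{\left(2 \right)}\right) = - 40 \left(132 + 1\right) = \left(-40\right) 133 = -5320$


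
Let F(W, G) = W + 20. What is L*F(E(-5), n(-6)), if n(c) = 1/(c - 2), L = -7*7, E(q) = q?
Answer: -735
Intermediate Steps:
L = -49
n(c) = 1/(-2 + c)
F(W, G) = 20 + W
L*F(E(-5), n(-6)) = -49*(20 - 5) = -49*15 = -735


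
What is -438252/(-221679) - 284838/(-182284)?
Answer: 23838155095/6734755806 ≈ 3.5396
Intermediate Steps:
-438252/(-221679) - 284838/(-182284) = -438252*(-1/221679) - 284838*(-1/182284) = 146084/73893 + 142419/91142 = 23838155095/6734755806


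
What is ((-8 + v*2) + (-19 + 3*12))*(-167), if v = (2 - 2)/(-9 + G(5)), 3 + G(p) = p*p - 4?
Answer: -1503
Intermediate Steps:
G(p) = -7 + p² (G(p) = -3 + (p*p - 4) = -3 + (p² - 4) = -3 + (-4 + p²) = -7 + p²)
v = 0 (v = (2 - 2)/(-9 + (-7 + 5²)) = 0/(-9 + (-7 + 25)) = 0/(-9 + 18) = 0/9 = 0*(⅑) = 0)
((-8 + v*2) + (-19 + 3*12))*(-167) = ((-8 + 0*2) + (-19 + 3*12))*(-167) = ((-8 + 0) + (-19 + 36))*(-167) = (-8 + 17)*(-167) = 9*(-167) = -1503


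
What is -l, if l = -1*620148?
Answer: 620148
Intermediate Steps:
l = -620148
-l = -1*(-620148) = 620148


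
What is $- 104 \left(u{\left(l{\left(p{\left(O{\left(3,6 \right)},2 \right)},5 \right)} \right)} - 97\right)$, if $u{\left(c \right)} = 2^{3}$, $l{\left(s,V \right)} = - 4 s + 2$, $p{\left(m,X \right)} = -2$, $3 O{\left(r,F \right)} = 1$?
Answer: $9256$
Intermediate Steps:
$O{\left(r,F \right)} = \frac{1}{3}$ ($O{\left(r,F \right)} = \frac{1}{3} \cdot 1 = \frac{1}{3}$)
$l{\left(s,V \right)} = 2 - 4 s$
$u{\left(c \right)} = 8$
$- 104 \left(u{\left(l{\left(p{\left(O{\left(3,6 \right)},2 \right)},5 \right)} \right)} - 97\right) = - 104 \left(8 - 97\right) = \left(-104\right) \left(-89\right) = 9256$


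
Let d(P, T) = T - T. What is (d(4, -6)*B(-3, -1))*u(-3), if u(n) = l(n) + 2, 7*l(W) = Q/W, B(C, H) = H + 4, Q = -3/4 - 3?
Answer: 0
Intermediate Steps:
Q = -15/4 (Q = -3*¼ - 3 = -¾ - 3 = -15/4 ≈ -3.7500)
d(P, T) = 0
B(C, H) = 4 + H
l(W) = -15/(28*W) (l(W) = (-15/(4*W))/7 = -15/(28*W))
u(n) = 2 - 15/(28*n) (u(n) = -15/(28*n) + 2 = 2 - 15/(28*n))
(d(4, -6)*B(-3, -1))*u(-3) = (0*(4 - 1))*(2 - 15/28/(-3)) = (0*3)*(2 - 15/28*(-⅓)) = 0*(2 + 5/28) = 0*(61/28) = 0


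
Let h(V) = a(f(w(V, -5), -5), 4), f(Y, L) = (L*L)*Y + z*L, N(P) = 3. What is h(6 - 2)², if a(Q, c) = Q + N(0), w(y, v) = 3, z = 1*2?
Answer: 4624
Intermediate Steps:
z = 2
f(Y, L) = 2*L + Y*L² (f(Y, L) = (L*L)*Y + 2*L = L²*Y + 2*L = Y*L² + 2*L = 2*L + Y*L²)
a(Q, c) = 3 + Q (a(Q, c) = Q + 3 = 3 + Q)
h(V) = 68 (h(V) = 3 - 5*(2 - 5*3) = 3 - 5*(2 - 15) = 3 - 5*(-13) = 3 + 65 = 68)
h(6 - 2)² = 68² = 4624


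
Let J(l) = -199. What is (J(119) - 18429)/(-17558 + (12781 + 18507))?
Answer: -9314/6865 ≈ -1.3567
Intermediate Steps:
(J(119) - 18429)/(-17558 + (12781 + 18507)) = (-199 - 18429)/(-17558 + (12781 + 18507)) = -18628/(-17558 + 31288) = -18628/13730 = -18628*1/13730 = -9314/6865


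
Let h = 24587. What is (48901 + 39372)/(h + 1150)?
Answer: 88273/25737 ≈ 3.4298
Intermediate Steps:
(48901 + 39372)/(h + 1150) = (48901 + 39372)/(24587 + 1150) = 88273/25737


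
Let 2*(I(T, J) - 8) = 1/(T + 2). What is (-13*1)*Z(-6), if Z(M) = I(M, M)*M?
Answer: 2457/4 ≈ 614.25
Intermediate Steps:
I(T, J) = 8 + 1/(2*(2 + T)) (I(T, J) = 8 + 1/(2*(T + 2)) = 8 + 1/(2*(2 + T)))
Z(M) = M*(33 + 16*M)/(2*(2 + M)) (Z(M) = ((33 + 16*M)/(2*(2 + M)))*M = M*(33 + 16*M)/(2*(2 + M)))
(-13*1)*Z(-6) = (-13*1)*((½)*(-6)*(33 + 16*(-6))/(2 - 6)) = -13*(-6)*(33 - 96)/(2*(-4)) = -13*(-6)*(-1)*(-63)/(2*4) = -13*(-189/4) = 2457/4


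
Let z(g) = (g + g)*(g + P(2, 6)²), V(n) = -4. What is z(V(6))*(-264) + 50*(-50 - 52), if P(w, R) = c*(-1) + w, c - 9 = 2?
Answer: 157524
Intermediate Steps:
c = 11 (c = 9 + 2 = 11)
P(w, R) = -11 + w (P(w, R) = 11*(-1) + w = -11 + w)
z(g) = 2*g*(81 + g) (z(g) = (g + g)*(g + (-11 + 2)²) = (2*g)*(g + (-9)²) = (2*g)*(g + 81) = (2*g)*(81 + g) = 2*g*(81 + g))
z(V(6))*(-264) + 50*(-50 - 52) = (2*(-4)*(81 - 4))*(-264) + 50*(-50 - 52) = (2*(-4)*77)*(-264) + 50*(-102) = -616*(-264) - 5100 = 162624 - 5100 = 157524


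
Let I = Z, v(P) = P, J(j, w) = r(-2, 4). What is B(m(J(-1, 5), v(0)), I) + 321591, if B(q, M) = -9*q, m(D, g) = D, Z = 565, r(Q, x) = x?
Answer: 321555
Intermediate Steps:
J(j, w) = 4
I = 565
B(m(J(-1, 5), v(0)), I) + 321591 = -9*4 + 321591 = -36 + 321591 = 321555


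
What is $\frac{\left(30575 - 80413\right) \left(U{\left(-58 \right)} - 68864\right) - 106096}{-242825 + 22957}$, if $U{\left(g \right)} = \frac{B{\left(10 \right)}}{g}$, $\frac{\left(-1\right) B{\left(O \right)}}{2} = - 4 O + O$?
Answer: $- \frac{24881923821}{1594043} \approx -15609.0$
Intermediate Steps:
$B{\left(O \right)} = 6 O$ ($B{\left(O \right)} = - 2 \left(- 4 O + O\right) = - 2 \left(- 3 O\right) = 6 O$)
$U{\left(g \right)} = \frac{60}{g}$ ($U{\left(g \right)} = \frac{6 \cdot 10}{g} = \frac{60}{g}$)
$\frac{\left(30575 - 80413\right) \left(U{\left(-58 \right)} - 68864\right) - 106096}{-242825 + 22957} = \frac{\left(30575 - 80413\right) \left(\frac{60}{-58} - 68864\right) - 106096}{-242825 + 22957} = \frac{- 49838 \left(60 \left(- \frac{1}{58}\right) - 68864\right) - 106096}{-219868} = \left(- 49838 \left(- \frac{30}{29} - 68864\right) - 106096\right) \left(- \frac{1}{219868}\right) = \left(\left(-49838\right) \left(- \frac{1997086}{29}\right) - 106096\right) \left(- \frac{1}{219868}\right) = \left(\frac{99530772068}{29} - 106096\right) \left(- \frac{1}{219868}\right) = \frac{99527695284}{29} \left(- \frac{1}{219868}\right) = - \frac{24881923821}{1594043}$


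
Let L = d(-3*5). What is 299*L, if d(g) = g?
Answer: -4485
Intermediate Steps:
L = -15 (L = -3*5 = -15)
299*L = 299*(-15) = -4485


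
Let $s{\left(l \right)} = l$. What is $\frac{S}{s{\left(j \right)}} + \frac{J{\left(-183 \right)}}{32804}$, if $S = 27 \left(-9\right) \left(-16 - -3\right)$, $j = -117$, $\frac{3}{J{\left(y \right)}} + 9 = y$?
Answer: $- \frac{56685313}{2099456} \approx -27.0$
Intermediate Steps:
$J{\left(y \right)} = \frac{3}{-9 + y}$
$S = 3159$ ($S = - 243 \left(-16 + 3\right) = \left(-243\right) \left(-13\right) = 3159$)
$\frac{S}{s{\left(j \right)}} + \frac{J{\left(-183 \right)}}{32804} = \frac{3159}{-117} + \frac{3 \frac{1}{-9 - 183}}{32804} = 3159 \left(- \frac{1}{117}\right) + \frac{3}{-192} \cdot \frac{1}{32804} = -27 + 3 \left(- \frac{1}{192}\right) \frac{1}{32804} = -27 - \frac{1}{2099456} = - \frac{56685313}{2099456}$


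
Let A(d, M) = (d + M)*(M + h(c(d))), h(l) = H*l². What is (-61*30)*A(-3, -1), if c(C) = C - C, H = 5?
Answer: -7320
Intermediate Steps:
c(C) = 0
h(l) = 5*l²
A(d, M) = M*(M + d) (A(d, M) = (d + M)*(M + 5*0²) = (M + d)*(M + 5*0) = (M + d)*(M + 0) = (M + d)*M = M*(M + d))
(-61*30)*A(-3, -1) = (-61*30)*(-(-1 - 3)) = -(-1830)*(-4) = -1830*4 = -7320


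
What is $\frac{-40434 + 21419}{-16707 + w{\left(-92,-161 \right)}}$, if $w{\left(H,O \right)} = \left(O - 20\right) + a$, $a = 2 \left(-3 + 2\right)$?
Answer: $\frac{3803}{3378} \approx 1.1258$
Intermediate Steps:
$a = -2$ ($a = 2 \left(-1\right) = -2$)
$w{\left(H,O \right)} = -22 + O$ ($w{\left(H,O \right)} = \left(O - 20\right) - 2 = \left(-20 + O\right) - 2 = -22 + O$)
$\frac{-40434 + 21419}{-16707 + w{\left(-92,-161 \right)}} = \frac{-40434 + 21419}{-16707 - 183} = - \frac{19015}{-16707 - 183} = - \frac{19015}{-16890} = \left(-19015\right) \left(- \frac{1}{16890}\right) = \frac{3803}{3378}$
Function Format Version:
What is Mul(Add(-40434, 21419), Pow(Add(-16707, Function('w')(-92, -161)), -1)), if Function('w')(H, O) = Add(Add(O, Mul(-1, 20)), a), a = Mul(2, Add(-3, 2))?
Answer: Rational(3803, 3378) ≈ 1.1258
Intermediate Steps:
a = -2 (a = Mul(2, -1) = -2)
Function('w')(H, O) = Add(-22, O) (Function('w')(H, O) = Add(Add(O, Mul(-1, 20)), -2) = Add(Add(O, -20), -2) = Add(Add(-20, O), -2) = Add(-22, O))
Mul(Add(-40434, 21419), Pow(Add(-16707, Function('w')(-92, -161)), -1)) = Mul(Add(-40434, 21419), Pow(Add(-16707, Add(-22, -161)), -1)) = Mul(-19015, Pow(Add(-16707, -183), -1)) = Mul(-19015, Pow(-16890, -1)) = Mul(-19015, Rational(-1, 16890)) = Rational(3803, 3378)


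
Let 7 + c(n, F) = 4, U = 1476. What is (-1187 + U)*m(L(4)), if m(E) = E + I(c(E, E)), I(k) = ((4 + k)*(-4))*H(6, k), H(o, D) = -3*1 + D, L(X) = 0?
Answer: 6936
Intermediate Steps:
c(n, F) = -3 (c(n, F) = -7 + 4 = -3)
H(o, D) = -3 + D
I(k) = (-16 - 4*k)*(-3 + k) (I(k) = ((4 + k)*(-4))*(-3 + k) = (-16 - 4*k)*(-3 + k))
m(E) = 24 + E (m(E) = E + (48 - 4*(-3) - 4*(-3)²) = E + (48 + 12 - 4*9) = E + (48 + 12 - 36) = E + 24 = 24 + E)
(-1187 + U)*m(L(4)) = (-1187 + 1476)*(24 + 0) = 289*24 = 6936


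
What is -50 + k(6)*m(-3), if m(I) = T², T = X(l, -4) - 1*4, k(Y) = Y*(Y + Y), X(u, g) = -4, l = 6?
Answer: 4558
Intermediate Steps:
k(Y) = 2*Y² (k(Y) = Y*(2*Y) = 2*Y²)
T = -8 (T = -4 - 1*4 = -4 - 4 = -8)
m(I) = 64 (m(I) = (-8)² = 64)
-50 + k(6)*m(-3) = -50 + (2*6²)*64 = -50 + (2*36)*64 = -50 + 72*64 = -50 + 4608 = 4558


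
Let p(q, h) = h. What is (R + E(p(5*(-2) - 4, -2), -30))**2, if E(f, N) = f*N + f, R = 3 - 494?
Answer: 187489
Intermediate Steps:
R = -491
E(f, N) = f + N*f (E(f, N) = N*f + f = f + N*f)
(R + E(p(5*(-2) - 4, -2), -30))**2 = (-491 - 2*(1 - 30))**2 = (-491 - 2*(-29))**2 = (-491 + 58)**2 = (-433)**2 = 187489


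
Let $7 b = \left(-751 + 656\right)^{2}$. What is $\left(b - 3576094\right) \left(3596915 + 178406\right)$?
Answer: $- \frac{94472247161193}{7} \approx -1.3496 \cdot 10^{13}$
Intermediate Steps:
$b = \frac{9025}{7}$ ($b = \frac{\left(-751 + 656\right)^{2}}{7} = \frac{\left(-95\right)^{2}}{7} = \frac{1}{7} \cdot 9025 = \frac{9025}{7} \approx 1289.3$)
$\left(b - 3576094\right) \left(3596915 + 178406\right) = \left(\frac{9025}{7} - 3576094\right) \left(3596915 + 178406\right) = \left(- \frac{25023633}{7}\right) 3775321 = - \frac{94472247161193}{7}$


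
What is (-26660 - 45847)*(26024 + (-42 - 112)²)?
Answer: -3606498180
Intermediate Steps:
(-26660 - 45847)*(26024 + (-42 - 112)²) = -72507*(26024 + (-154)²) = -72507*(26024 + 23716) = -72507*49740 = -3606498180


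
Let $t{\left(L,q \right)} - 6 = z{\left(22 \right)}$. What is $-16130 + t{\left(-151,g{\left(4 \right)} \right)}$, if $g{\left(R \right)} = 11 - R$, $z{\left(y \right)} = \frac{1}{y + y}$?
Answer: $- \frac{709455}{44} \approx -16124.0$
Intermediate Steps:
$z{\left(y \right)} = \frac{1}{2 y}$
$t{\left(L,q \right)} = \frac{265}{44}$ ($t{\left(L,q \right)} = 6 + \frac{1}{2 \cdot 22} = 6 + \frac{1}{2} \cdot \frac{1}{22} = 6 + \frac{1}{44} = \frac{265}{44}$)
$-16130 + t{\left(-151,g{\left(4 \right)} \right)} = -16130 + \frac{265}{44} = - \frac{709455}{44}$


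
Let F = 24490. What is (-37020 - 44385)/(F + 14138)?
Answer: -9045/4292 ≈ -2.1074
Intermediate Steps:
(-37020 - 44385)/(F + 14138) = (-37020 - 44385)/(24490 + 14138) = -81405/38628 = -81405*1/38628 = -9045/4292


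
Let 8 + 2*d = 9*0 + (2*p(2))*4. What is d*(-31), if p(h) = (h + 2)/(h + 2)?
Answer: 0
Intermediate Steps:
p(h) = 1 (p(h) = (2 + h)/(2 + h) = 1)
d = 0 (d = -4 + (9*0 + (2*1)*4)/2 = -4 + (0 + 2*4)/2 = -4 + (0 + 8)/2 = -4 + (1/2)*8 = -4 + 4 = 0)
d*(-31) = 0*(-31) = 0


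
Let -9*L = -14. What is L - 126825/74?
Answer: -1140389/666 ≈ -1712.3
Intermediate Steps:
L = 14/9 (L = -⅑*(-14) = 14/9 ≈ 1.5556)
L - 126825/74 = 14/9 - 126825/74 = -1140389/666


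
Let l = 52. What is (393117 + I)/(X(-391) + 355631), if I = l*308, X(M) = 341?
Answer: 409133/355972 ≈ 1.1493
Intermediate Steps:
I = 16016 (I = 52*308 = 16016)
(393117 + I)/(X(-391) + 355631) = (393117 + 16016)/(341 + 355631) = 409133/355972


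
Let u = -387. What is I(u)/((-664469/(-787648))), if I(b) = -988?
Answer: -59861248/51113 ≈ -1171.2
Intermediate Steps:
I(u)/((-664469/(-787648))) = -988/((-664469/(-787648))) = -988/((-664469*(-1/787648))) = -988/664469/787648 = -988*787648/664469 = -59861248/51113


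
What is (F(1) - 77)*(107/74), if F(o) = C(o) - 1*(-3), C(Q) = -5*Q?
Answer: -8453/74 ≈ -114.23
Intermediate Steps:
F(o) = 3 - 5*o (F(o) = -5*o - 1*(-3) = -5*o + 3 = 3 - 5*o)
(F(1) - 77)*(107/74) = ((3 - 5*1) - 77)*(107/74) = ((3 - 5) - 77)*(107*(1/74)) = (-2 - 77)*(107/74) = -79*107/74 = -8453/74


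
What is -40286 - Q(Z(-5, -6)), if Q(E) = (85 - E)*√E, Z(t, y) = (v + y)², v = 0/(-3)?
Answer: -40580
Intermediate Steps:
v = 0 (v = 0*(-⅓) = 0)
Z(t, y) = y² (Z(t, y) = (0 + y)² = y²)
Q(E) = √E*(85 - E)
-40286 - Q(Z(-5, -6)) = -40286 - √((-6)²)*(85 - 1*(-6)²) = -40286 - √36*(85 - 1*36) = -40286 - 6*(85 - 36) = -40286 - 6*49 = -40286 - 1*294 = -40286 - 294 = -40580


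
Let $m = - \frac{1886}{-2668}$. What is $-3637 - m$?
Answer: $- \frac{210987}{58} \approx -3637.7$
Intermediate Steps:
$m = \frac{41}{58}$ ($m = \left(-1886\right) \left(- \frac{1}{2668}\right) = \frac{41}{58} \approx 0.7069$)
$-3637 - m = -3637 - \frac{41}{58} = - \frac{210987}{58}$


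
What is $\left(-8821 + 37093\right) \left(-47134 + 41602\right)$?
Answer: $-156400704$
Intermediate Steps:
$\left(-8821 + 37093\right) \left(-47134 + 41602\right) = 28272 \left(-5532\right) = -156400704$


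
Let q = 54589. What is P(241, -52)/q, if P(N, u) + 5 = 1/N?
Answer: -1204/13155949 ≈ -9.1518e-5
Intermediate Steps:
P(N, u) = -5 + 1/N
P(241, -52)/q = (-5 + 1/241)/54589 = (-5 + 1/241)*(1/54589) = -1204/241*1/54589 = -1204/13155949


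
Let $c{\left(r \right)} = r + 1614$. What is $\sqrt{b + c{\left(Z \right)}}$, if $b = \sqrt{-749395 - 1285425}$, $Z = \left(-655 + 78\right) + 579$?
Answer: $\sqrt{1616 + 2 i \sqrt{508705}} \approx 43.425 + 16.424 i$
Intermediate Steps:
$Z = 2$ ($Z = -577 + 579 = 2$)
$c{\left(r \right)} = 1614 + r$
$b = 2 i \sqrt{508705}$ ($b = \sqrt{-2034820} = 2 i \sqrt{508705} \approx 1426.5 i$)
$\sqrt{b + c{\left(Z \right)}} = \sqrt{2 i \sqrt{508705} + \left(1614 + 2\right)} = \sqrt{2 i \sqrt{508705} + 1616} = \sqrt{1616 + 2 i \sqrt{508705}}$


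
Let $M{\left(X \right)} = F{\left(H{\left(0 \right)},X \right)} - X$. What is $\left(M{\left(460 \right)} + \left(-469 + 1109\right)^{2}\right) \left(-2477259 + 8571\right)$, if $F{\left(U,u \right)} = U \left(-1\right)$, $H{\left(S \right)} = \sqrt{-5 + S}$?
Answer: $-1010039008320 + 2468688 i \sqrt{5} \approx -1.01 \cdot 10^{12} + 5.5202 \cdot 10^{6} i$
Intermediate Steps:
$F{\left(U,u \right)} = - U$
$M{\left(X \right)} = - X - i \sqrt{5}$ ($M{\left(X \right)} = - \sqrt{-5 + 0} - X = - \sqrt{-5} - X = - i \sqrt{5} - X = - X - i \sqrt{5}$)
$\left(M{\left(460 \right)} + \left(-469 + 1109\right)^{2}\right) \left(-2477259 + 8571\right) = \left(\left(\left(-1\right) 460 - i \sqrt{5}\right) + \left(-469 + 1109\right)^{2}\right) \left(-2477259 + 8571\right) = \left(\left(-460 - i \sqrt{5}\right) + 640^{2}\right) \left(-2468688\right) = \left(\left(-460 - i \sqrt{5}\right) + 409600\right) \left(-2468688\right) = \left(409140 - i \sqrt{5}\right) \left(-2468688\right) = -1010039008320 + 2468688 i \sqrt{5}$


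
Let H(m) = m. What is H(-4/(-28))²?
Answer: 1/49 ≈ 0.020408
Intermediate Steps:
H(-4/(-28))² = (-4/(-28))² = (-4*(-1/28))² = (⅐)² = 1/49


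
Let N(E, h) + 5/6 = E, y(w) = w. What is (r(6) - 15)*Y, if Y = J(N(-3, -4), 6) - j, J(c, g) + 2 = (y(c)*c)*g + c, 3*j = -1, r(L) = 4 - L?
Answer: -4216/3 ≈ -1405.3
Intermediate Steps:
N(E, h) = -⅚ + E
j = -⅓ (j = (⅓)*(-1) = -⅓ ≈ -0.33333)
J(c, g) = -2 + c + g*c² (J(c, g) = -2 + ((c*c)*g + c) = -2 + (c²*g + c) = -2 + (g*c² + c) = -2 + (c + g*c²) = -2 + c + g*c²)
Y = 248/3 (Y = (-2 + (-⅚ - 3) + 6*(-⅚ - 3)²) - 1*(-⅓) = (-2 - 23/6 + 6*(-23/6)²) + ⅓ = (-2 - 23/6 + 6*(529/36)) + ⅓ = (-2 - 23/6 + 529/6) + ⅓ = 247/3 + ⅓ = 248/3 ≈ 82.667)
(r(6) - 15)*Y = ((4 - 1*6) - 15)*(248/3) = ((4 - 6) - 15)*(248/3) = (-2 - 15)*(248/3) = -17*248/3 = -4216/3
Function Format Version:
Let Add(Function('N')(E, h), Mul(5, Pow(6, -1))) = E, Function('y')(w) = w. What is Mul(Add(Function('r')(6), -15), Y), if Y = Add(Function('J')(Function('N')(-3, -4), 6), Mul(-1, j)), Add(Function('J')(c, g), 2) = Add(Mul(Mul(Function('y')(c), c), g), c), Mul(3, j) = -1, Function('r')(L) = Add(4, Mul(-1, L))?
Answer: Rational(-4216, 3) ≈ -1405.3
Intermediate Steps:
Function('N')(E, h) = Add(Rational(-5, 6), E)
j = Rational(-1, 3) (j = Mul(Rational(1, 3), -1) = Rational(-1, 3) ≈ -0.33333)
Function('J')(c, g) = Add(-2, c, Mul(g, Pow(c, 2))) (Function('J')(c, g) = Add(-2, Add(Mul(Mul(c, c), g), c)) = Add(-2, Add(Mul(Pow(c, 2), g), c)) = Add(-2, Add(Mul(g, Pow(c, 2)), c)) = Add(-2, Add(c, Mul(g, Pow(c, 2)))) = Add(-2, c, Mul(g, Pow(c, 2))))
Y = Rational(248, 3) (Y = Add(Add(-2, Add(Rational(-5, 6), -3), Mul(6, Pow(Add(Rational(-5, 6), -3), 2))), Mul(-1, Rational(-1, 3))) = Add(Add(-2, Rational(-23, 6), Mul(6, Pow(Rational(-23, 6), 2))), Rational(1, 3)) = Add(Add(-2, Rational(-23, 6), Mul(6, Rational(529, 36))), Rational(1, 3)) = Add(Add(-2, Rational(-23, 6), Rational(529, 6)), Rational(1, 3)) = Add(Rational(247, 3), Rational(1, 3)) = Rational(248, 3) ≈ 82.667)
Mul(Add(Function('r')(6), -15), Y) = Mul(Add(Add(4, Mul(-1, 6)), -15), Rational(248, 3)) = Mul(Add(Add(4, -6), -15), Rational(248, 3)) = Mul(Add(-2, -15), Rational(248, 3)) = Mul(-17, Rational(248, 3)) = Rational(-4216, 3)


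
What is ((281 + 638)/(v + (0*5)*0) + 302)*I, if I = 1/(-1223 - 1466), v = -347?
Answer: -103875/933083 ≈ -0.11132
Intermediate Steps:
I = -1/2689 (I = 1/(-2689) = -1/2689 ≈ -0.00037189)
((281 + 638)/(v + (0*5)*0) + 302)*I = ((281 + 638)/(-347 + (0*5)*0) + 302)*(-1/2689) = (919/(-347 + 0*0) + 302)*(-1/2689) = (919/(-347 + 0) + 302)*(-1/2689) = (919/(-347) + 302)*(-1/2689) = (919*(-1/347) + 302)*(-1/2689) = (-919/347 + 302)*(-1/2689) = (103875/347)*(-1/2689) = -103875/933083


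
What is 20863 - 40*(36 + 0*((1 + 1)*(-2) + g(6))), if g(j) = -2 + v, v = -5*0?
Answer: 19423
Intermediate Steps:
v = 0
g(j) = -2 (g(j) = -2 + 0 = -2)
20863 - 40*(36 + 0*((1 + 1)*(-2) + g(6))) = 20863 - 40*(36 + 0*((1 + 1)*(-2) - 2)) = 20863 - 40*(36 + 0*(2*(-2) - 2)) = 20863 - 40*(36 + 0*(-4 - 2)) = 20863 - 40*(36 + 0*(-6)) = 20863 - 40*(36 + 0) = 20863 - 40*36 = 20863 - 1*1440 = 20863 - 1440 = 19423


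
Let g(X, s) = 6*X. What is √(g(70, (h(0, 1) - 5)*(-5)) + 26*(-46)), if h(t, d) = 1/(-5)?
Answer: 2*I*√194 ≈ 27.857*I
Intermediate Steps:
h(t, d) = -⅕
√(g(70, (h(0, 1) - 5)*(-5)) + 26*(-46)) = √(6*70 + 26*(-46)) = √(420 - 1196) = √(-776) = 2*I*√194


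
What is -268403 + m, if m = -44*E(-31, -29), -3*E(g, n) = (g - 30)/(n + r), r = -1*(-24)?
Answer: -4023361/15 ≈ -2.6822e+5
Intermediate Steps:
r = 24
E(g, n) = -(-30 + g)/(3*(24 + n)) (E(g, n) = -(g - 30)/(3*(n + 24)) = -(-30 + g)/(3*(24 + n)))
m = 2684/15 (m = -44*(30 - 1*(-31))/(3*(24 - 29)) = -44*(30 + 31)/(3*(-5)) = -44*(-1)*61/(3*5) = -44*(-61/15) = 2684/15 ≈ 178.93)
-268403 + m = -268403 + 2684/15 = -4023361/15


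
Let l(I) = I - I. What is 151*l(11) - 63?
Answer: -63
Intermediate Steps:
l(I) = 0
151*l(11) - 63 = 151*0 - 63 = 0 - 63 = -63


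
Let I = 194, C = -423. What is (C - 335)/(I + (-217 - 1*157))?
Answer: 379/90 ≈ 4.2111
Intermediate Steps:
(C - 335)/(I + (-217 - 1*157)) = (-423 - 335)/(194 + (-217 - 1*157)) = -758/(194 + (-217 - 157)) = -758/(194 - 374) = -758/(-180) = -758*(-1/180) = 379/90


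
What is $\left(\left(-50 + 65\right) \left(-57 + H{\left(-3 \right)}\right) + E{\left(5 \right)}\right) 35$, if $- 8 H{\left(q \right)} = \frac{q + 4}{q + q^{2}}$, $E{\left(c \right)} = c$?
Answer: $- \frac{476175}{16} \approx -29761.0$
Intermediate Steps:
$H{\left(q \right)} = - \frac{4 + q}{8 \left(q + q^{2}\right)}$ ($H{\left(q \right)} = - \frac{\left(q + 4\right) \frac{1}{q + q^{2}}}{8} = - \frac{\left(4 + q\right) \frac{1}{q + q^{2}}}{8} = - \frac{\frac{1}{q + q^{2}} \left(4 + q\right)}{8} = - \frac{4 + q}{8 \left(q + q^{2}\right)}$)
$\left(\left(-50 + 65\right) \left(-57 + H{\left(-3 \right)}\right) + E{\left(5 \right)}\right) 35 = \left(\left(-50 + 65\right) \left(-57 + \frac{-4 - -3}{8 \left(-3\right) \left(1 - 3\right)}\right) + 5\right) 35 = \left(15 \left(-57 + \frac{1}{8} \left(- \frac{1}{3}\right) \frac{1}{-2} \left(-4 + 3\right)\right) + 5\right) 35 = \left(15 \left(-57 + \frac{1}{8} \left(- \frac{1}{3}\right) \left(- \frac{1}{2}\right) \left(-1\right)\right) + 5\right) 35 = \left(15 \left(-57 - \frac{1}{48}\right) + 5\right) 35 = \left(15 \left(- \frac{2737}{48}\right) + 5\right) 35 = \left(- \frac{13685}{16} + 5\right) 35 = \left(- \frac{13605}{16}\right) 35 = - \frac{476175}{16}$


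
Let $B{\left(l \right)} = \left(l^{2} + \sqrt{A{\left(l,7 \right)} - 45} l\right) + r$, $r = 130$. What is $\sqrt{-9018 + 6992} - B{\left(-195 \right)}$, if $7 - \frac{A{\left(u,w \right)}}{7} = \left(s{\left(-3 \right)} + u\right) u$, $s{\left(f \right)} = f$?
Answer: $-38155 + i \sqrt{2026} + 195 i \sqrt{270266} \approx -38155.0 + 1.0142 \cdot 10^{5} i$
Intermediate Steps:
$A{\left(u,w \right)} = 49 - 7 u \left(-3 + u\right)$ ($A{\left(u,w \right)} = 49 - 7 \left(-3 + u\right) u = 49 - 7 u \left(-3 + u\right)$)
$B{\left(l \right)} = 130 + l^{2} + l \sqrt{4 - 7 l^{2} + 21 l}$ ($B{\left(l \right)} = \left(l^{2} + \sqrt{\left(49 - 7 l^{2} + 21 l\right) - 45} l\right) + 130 = \left(l^{2} + \sqrt{4 - 7 l^{2} + 21 l} l\right) + 130 = \left(l^{2} + l \sqrt{4 - 7 l^{2} + 21 l}\right) + 130 = 130 + l^{2} + l \sqrt{4 - 7 l^{2} + 21 l}$)
$\sqrt{-9018 + 6992} - B{\left(-195 \right)} = \sqrt{-9018 + 6992} - \left(130 + \left(-195\right)^{2} - 195 \sqrt{4 - 7 \left(-195\right)^{2} + 21 \left(-195\right)}\right) = \sqrt{-2026} - \left(130 + 38025 - 195 \sqrt{4 - 266175 - 4095}\right) = i \sqrt{2026} - \left(130 + 38025 - 195 \sqrt{4 - 266175 - 4095}\right) = i \sqrt{2026} - \left(130 + 38025 - 195 \sqrt{-270266}\right) = i \sqrt{2026} - \left(130 + 38025 - 195 i \sqrt{270266}\right) = i \sqrt{2026} - \left(38155 - 195 i \sqrt{270266}\right) = -38155 + i \sqrt{2026} + 195 i \sqrt{270266}$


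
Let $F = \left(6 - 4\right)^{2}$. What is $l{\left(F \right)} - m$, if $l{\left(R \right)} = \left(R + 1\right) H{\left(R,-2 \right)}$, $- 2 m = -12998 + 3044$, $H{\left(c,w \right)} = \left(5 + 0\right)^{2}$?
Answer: $-4852$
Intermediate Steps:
$H{\left(c,w \right)} = 25$ ($H{\left(c,w \right)} = 5^{2} = 25$)
$m = 4977$ ($m = - \frac{-12998 + 3044}{2} = \left(- \frac{1}{2}\right) \left(-9954\right) = 4977$)
$F = 4$ ($F = 2^{2} = 4$)
$l{\left(R \right)} = 25 + 25 R$ ($l{\left(R \right)} = \left(R + 1\right) 25 = \left(1 + R\right) 25 = 25 + 25 R$)
$l{\left(F \right)} - m = \left(25 + 25 \cdot 4\right) - 4977 = \left(25 + 100\right) - 4977 = 125 - 4977 = -4852$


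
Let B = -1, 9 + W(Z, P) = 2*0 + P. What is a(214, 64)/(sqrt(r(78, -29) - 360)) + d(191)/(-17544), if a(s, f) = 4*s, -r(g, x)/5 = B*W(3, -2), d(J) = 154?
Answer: -77/8772 - 856*I*sqrt(415)/415 ≈ -0.0087779 - 42.019*I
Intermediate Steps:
W(Z, P) = -9 + P (W(Z, P) = -9 + (2*0 + P) = -9 + (0 + P) = -9 + P)
r(g, x) = -55 (r(g, x) = -(-5)*(-9 - 2) = -(-5)*(-11) = -5*11 = -55)
a(214, 64)/(sqrt(r(78, -29) - 360)) + d(191)/(-17544) = (4*214)/(sqrt(-55 - 360)) + 154/(-17544) = 856/(sqrt(-415)) + 154*(-1/17544) = 856/((I*sqrt(415))) - 77/8772 = 856*(-I*sqrt(415)/415) - 77/8772 = -856*I*sqrt(415)/415 - 77/8772 = -77/8772 - 856*I*sqrt(415)/415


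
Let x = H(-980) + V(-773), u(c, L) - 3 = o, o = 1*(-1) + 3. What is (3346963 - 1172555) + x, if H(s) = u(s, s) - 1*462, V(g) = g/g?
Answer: 2173952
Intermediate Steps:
o = 2 (o = -1 + 3 = 2)
V(g) = 1
u(c, L) = 5 (u(c, L) = 3 + 2 = 5)
H(s) = -457 (H(s) = 5 - 1*462 = 5 - 462 = -457)
x = -456 (x = -457 + 1 = -456)
(3346963 - 1172555) + x = (3346963 - 1172555) - 456 = 2174408 - 456 = 2173952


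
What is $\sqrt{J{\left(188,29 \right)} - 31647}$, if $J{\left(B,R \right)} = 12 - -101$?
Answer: $i \sqrt{31534} \approx 177.58 i$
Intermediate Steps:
$J{\left(B,R \right)} = 113$ ($J{\left(B,R \right)} = 12 + 101 = 113$)
$\sqrt{J{\left(188,29 \right)} - 31647} = \sqrt{113 - 31647} = \sqrt{-31534} = i \sqrt{31534}$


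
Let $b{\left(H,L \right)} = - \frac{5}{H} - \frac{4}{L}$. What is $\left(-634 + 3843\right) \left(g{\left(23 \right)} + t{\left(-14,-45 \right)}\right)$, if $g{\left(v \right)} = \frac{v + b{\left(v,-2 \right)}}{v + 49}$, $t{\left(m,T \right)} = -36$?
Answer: $- \frac{31579769}{276} \approx -1.1442 \cdot 10^{5}$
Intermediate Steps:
$g{\left(v \right)} = \frac{2 + v - \frac{5}{v}}{49 + v}$ ($g{\left(v \right)} = \frac{v - \left(-2 + \frac{5}{v}\right)}{v + 49} = \frac{v - \left(-2 + \frac{5}{v}\right)}{49 + v} = \frac{v + \left(- \frac{5}{v} + 2\right)}{49 + v} = \frac{v + \left(2 - \frac{5}{v}\right)}{49 + v} = \frac{2 + v - \frac{5}{v}}{49 + v}$)
$\left(-634 + 3843\right) \left(g{\left(23 \right)} + t{\left(-14,-45 \right)}\right) = \left(-634 + 3843\right) \left(\frac{-5 + 23 \left(2 + 23\right)}{23 \left(49 + 23\right)} - 36\right) = 3209 \left(\frac{-5 + 23 \cdot 25}{23 \cdot 72} - 36\right) = 3209 \left(\frac{1}{23} \cdot \frac{1}{72} \left(-5 + 575\right) - 36\right) = 3209 \left(\frac{1}{23} \cdot \frac{1}{72} \cdot 570 - 36\right) = 3209 \left(\frac{95}{276} - 36\right) = 3209 \left(- \frac{9841}{276}\right) = - \frac{31579769}{276}$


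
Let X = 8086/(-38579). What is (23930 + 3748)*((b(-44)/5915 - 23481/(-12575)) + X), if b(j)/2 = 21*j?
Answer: 3052704695359998/81987126325 ≈ 37234.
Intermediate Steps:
b(j) = 42*j (b(j) = 2*(21*j) = 42*j)
X = -8086/38579 (X = 8086*(-1/38579) = -8086/38579 ≈ -0.20960)
(23930 + 3748)*((b(-44)/5915 - 23481/(-12575)) + X) = (23930 + 3748)*(((42*(-44))/5915 - 23481/(-12575)) - 8086/38579) = 27678*((-1848*1/5915 - 23481*(-1/12575)) - 8086/38579) = 27678*((-264/845 + 23481/12575) - 8086/38579) = 27678*(3304329/2125175 - 8086/38579) = 27678*(110293543441/81987126325) = 3052704695359998/81987126325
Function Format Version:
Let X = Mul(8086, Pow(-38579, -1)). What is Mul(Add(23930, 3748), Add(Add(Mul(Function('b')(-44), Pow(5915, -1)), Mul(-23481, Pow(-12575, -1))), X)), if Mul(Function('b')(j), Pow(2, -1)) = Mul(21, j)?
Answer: Rational(3052704695359998, 81987126325) ≈ 37234.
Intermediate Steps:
Function('b')(j) = Mul(42, j) (Function('b')(j) = Mul(2, Mul(21, j)) = Mul(42, j))
X = Rational(-8086, 38579) (X = Mul(8086, Rational(-1, 38579)) = Rational(-8086, 38579) ≈ -0.20960)
Mul(Add(23930, 3748), Add(Add(Mul(Function('b')(-44), Pow(5915, -1)), Mul(-23481, Pow(-12575, -1))), X)) = Mul(Add(23930, 3748), Add(Add(Mul(Mul(42, -44), Pow(5915, -1)), Mul(-23481, Pow(-12575, -1))), Rational(-8086, 38579))) = Mul(27678, Add(Add(Mul(-1848, Rational(1, 5915)), Mul(-23481, Rational(-1, 12575))), Rational(-8086, 38579))) = Mul(27678, Add(Add(Rational(-264, 845), Rational(23481, 12575)), Rational(-8086, 38579))) = Mul(27678, Add(Rational(3304329, 2125175), Rational(-8086, 38579))) = Mul(27678, Rational(110293543441, 81987126325)) = Rational(3052704695359998, 81987126325)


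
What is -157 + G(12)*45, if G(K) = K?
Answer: 383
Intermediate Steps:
-157 + G(12)*45 = -157 + 12*45 = -157 + 540 = 383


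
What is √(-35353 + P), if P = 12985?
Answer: 4*I*√1398 ≈ 149.56*I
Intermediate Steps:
√(-35353 + P) = √(-35353 + 12985) = √(-22368) = 4*I*√1398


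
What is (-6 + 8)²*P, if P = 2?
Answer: 8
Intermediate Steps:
(-6 + 8)²*P = (-6 + 8)²*2 = 2²*2 = 4*2 = 8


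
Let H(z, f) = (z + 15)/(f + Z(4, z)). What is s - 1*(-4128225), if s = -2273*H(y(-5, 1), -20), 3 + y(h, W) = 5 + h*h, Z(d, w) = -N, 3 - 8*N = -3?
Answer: 343024539/83 ≈ 4.1328e+6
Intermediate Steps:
N = ¾ (N = 3/8 - ⅛*(-3) = 3/8 + 3/8 = ¾ ≈ 0.75000)
Z(d, w) = -¾ (Z(d, w) = -1*¾ = -¾)
y(h, W) = 2 + h² (y(h, W) = -3 + (5 + h*h) = -3 + (5 + h²) = 2 + h²)
H(z, f) = (15 + z)/(-¾ + f) (H(z, f) = (z + 15)/(f - ¾) = (15 + z)/(-¾ + f))
s = 381864/83 (s = -9092*(15 + (2 + (-5)²))/(-3 + 4*(-20)) = -9092*(15 + (2 + 25))/(-3 - 80) = -9092*(15 + 27)/(-83) = -9092*(-1)*42/83 = -2273*(-168/83) = 381864/83 ≈ 4600.8)
s - 1*(-4128225) = 381864/83 - 1*(-4128225) = 381864/83 + 4128225 = 343024539/83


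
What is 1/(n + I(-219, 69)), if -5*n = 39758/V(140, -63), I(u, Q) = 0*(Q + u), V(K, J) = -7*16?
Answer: 280/19879 ≈ 0.014085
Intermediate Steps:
V(K, J) = -112
I(u, Q) = 0
n = 19879/280 (n = -39758/(5*(-112)) = -39758*(-1)/(5*112) = -⅕*(-19879/56) = 19879/280 ≈ 70.996)
1/(n + I(-219, 69)) = 1/(19879/280 + 0) = 1/(19879/280) = 280/19879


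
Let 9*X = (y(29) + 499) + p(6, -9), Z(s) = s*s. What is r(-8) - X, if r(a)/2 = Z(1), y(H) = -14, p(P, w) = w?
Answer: -458/9 ≈ -50.889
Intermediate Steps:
Z(s) = s²
r(a) = 2 (r(a) = 2*1² = 2*1 = 2)
X = 476/9 (X = ((-14 + 499) - 9)/9 = (485 - 9)/9 = (⅑)*476 = 476/9 ≈ 52.889)
r(-8) - X = 2 - 1*476/9 = 2 - 476/9 = -458/9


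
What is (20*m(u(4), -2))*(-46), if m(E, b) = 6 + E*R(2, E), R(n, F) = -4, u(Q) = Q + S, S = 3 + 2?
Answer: 27600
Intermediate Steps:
S = 5
u(Q) = 5 + Q (u(Q) = Q + 5 = 5 + Q)
m(E, b) = 6 - 4*E (m(E, b) = 6 + E*(-4) = 6 - 4*E)
(20*m(u(4), -2))*(-46) = (20*(6 - 4*(5 + 4)))*(-46) = (20*(6 - 4*9))*(-46) = (20*(6 - 36))*(-46) = (20*(-30))*(-46) = -600*(-46) = 27600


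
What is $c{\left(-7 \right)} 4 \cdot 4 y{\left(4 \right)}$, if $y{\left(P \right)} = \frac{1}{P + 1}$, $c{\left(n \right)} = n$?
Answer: $- \frac{112}{5} \approx -22.4$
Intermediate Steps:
$y{\left(P \right)} = \frac{1}{1 + P}$
$c{\left(-7 \right)} 4 \cdot 4 y{\left(4 \right)} = - 7 \frac{4 \cdot 4}{1 + 4} = - 7 \cdot \frac{16}{5} = - 7 \cdot 16 \cdot \frac{1}{5} = \left(-7\right) \frac{16}{5} = - \frac{112}{5}$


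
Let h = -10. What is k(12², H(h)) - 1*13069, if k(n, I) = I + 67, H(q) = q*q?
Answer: -12902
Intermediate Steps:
H(q) = q²
k(n, I) = 67 + I
k(12², H(h)) - 1*13069 = (67 + (-10)²) - 1*13069 = (67 + 100) - 13069 = 167 - 13069 = -12902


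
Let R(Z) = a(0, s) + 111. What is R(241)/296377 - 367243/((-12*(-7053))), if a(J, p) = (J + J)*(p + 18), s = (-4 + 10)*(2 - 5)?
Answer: -108832984015/25084163772 ≈ -4.3387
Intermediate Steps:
s = -18 (s = 6*(-3) = -18)
a(J, p) = 2*J*(18 + p) (a(J, p) = (2*J)*(18 + p) = 2*J*(18 + p))
R(Z) = 111 (R(Z) = 2*0*(18 - 18) + 111 = 2*0*0 + 111 = 0 + 111 = 111)
R(241)/296377 - 367243/((-12*(-7053))) = 111/296377 - 367243/((-12*(-7053))) = 111*(1/296377) - 367243/84636 = 111/296377 - 367243*1/84636 = 111/296377 - 367243/84636 = -108832984015/25084163772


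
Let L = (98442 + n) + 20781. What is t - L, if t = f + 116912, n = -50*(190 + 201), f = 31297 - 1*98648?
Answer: -50112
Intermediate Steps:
f = -67351 (f = 31297 - 98648 = -67351)
n = -19550 (n = -50*391 = -19550)
L = 99673 (L = (98442 - 19550) + 20781 = 78892 + 20781 = 99673)
t = 49561 (t = -67351 + 116912 = 49561)
t - L = 49561 - 1*99673 = 49561 - 99673 = -50112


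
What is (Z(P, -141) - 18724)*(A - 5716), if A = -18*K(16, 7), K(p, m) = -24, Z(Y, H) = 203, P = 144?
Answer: 97864964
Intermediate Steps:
A = 432 (A = -18*(-24) = 432)
(Z(P, -141) - 18724)*(A - 5716) = (203 - 18724)*(432 - 5716) = -18521*(-5284) = 97864964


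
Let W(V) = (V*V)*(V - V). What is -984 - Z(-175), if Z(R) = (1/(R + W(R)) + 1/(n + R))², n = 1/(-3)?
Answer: -8337632364601/8473202500 ≈ -984.00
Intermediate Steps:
W(V) = 0 (W(V) = V²*0 = 0)
n = -⅓ (n = 1*(-⅓) = -⅓ ≈ -0.33333)
Z(R) = (1/R + 1/(-⅓ + R))² (Z(R) = (1/(R + 0) + 1/(-⅓ + R))² = (1/R + 1/(-⅓ + R))²)
-984 - Z(-175) = -984 - (-1 + 6*(-175))²/((-175)²*(-1 + 3*(-175))²) = -984 - (-1 - 1050)²/(30625*(-1 - 525)²) = -984 - (-1051)²/(30625*(-526)²) = -984 - 1104601/(30625*276676) = -984 - 1*1104601/8473202500 = -984 - 1104601/8473202500 = -8337632364601/8473202500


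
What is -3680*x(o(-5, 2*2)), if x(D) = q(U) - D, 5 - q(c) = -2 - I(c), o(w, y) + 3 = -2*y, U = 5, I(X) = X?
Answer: -84640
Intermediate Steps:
o(w, y) = -3 - 2*y
q(c) = 7 + c (q(c) = 5 - (-2 - c) = 5 + (2 + c) = 7 + c)
x(D) = 12 - D (x(D) = (7 + 5) - D = 12 - D)
-3680*x(o(-5, 2*2)) = -3680*(12 - (-3 - 4*2)) = -3680*(12 - (-3 - 2*4)) = -3680*(12 - (-3 - 8)) = -3680*(12 - 1*(-11)) = -3680*(12 + 11) = -3680*23 = -84640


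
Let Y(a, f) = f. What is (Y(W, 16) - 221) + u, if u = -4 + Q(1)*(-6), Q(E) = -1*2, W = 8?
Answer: -197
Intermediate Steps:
Q(E) = -2
u = 8 (u = -4 - 2*(-6) = -4 + 12 = 8)
(Y(W, 16) - 221) + u = (16 - 221) + 8 = -205 + 8 = -197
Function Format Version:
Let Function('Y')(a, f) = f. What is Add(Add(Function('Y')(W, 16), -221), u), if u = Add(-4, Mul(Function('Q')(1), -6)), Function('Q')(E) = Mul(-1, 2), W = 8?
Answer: -197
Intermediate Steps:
Function('Q')(E) = -2
u = 8 (u = Add(-4, Mul(-2, -6)) = Add(-4, 12) = 8)
Add(Add(Function('Y')(W, 16), -221), u) = Add(Add(16, -221), 8) = Add(-205, 8) = -197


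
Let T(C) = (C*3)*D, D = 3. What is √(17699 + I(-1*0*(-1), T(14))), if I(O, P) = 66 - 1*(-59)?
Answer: 4*√1114 ≈ 133.51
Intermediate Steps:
T(C) = 9*C (T(C) = (C*3)*3 = (3*C)*3 = 9*C)
I(O, P) = 125 (I(O, P) = 66 + 59 = 125)
√(17699 + I(-1*0*(-1), T(14))) = √(17699 + 125) = √17824 = 4*√1114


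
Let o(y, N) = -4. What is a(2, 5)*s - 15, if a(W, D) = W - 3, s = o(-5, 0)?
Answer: -11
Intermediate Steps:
s = -4
a(W, D) = -3 + W
a(2, 5)*s - 15 = (-3 + 2)*(-4) - 15 = -1*(-4) - 15 = 4 - 15 = -11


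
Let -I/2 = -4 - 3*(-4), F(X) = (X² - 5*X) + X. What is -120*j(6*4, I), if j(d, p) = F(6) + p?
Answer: 480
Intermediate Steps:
F(X) = X² - 4*X
I = -16 (I = -2*(-4 - 3*(-4)) = -2*(-4 + 12) = -2*8 = -16)
j(d, p) = 12 + p (j(d, p) = 6*(-4 + 6) + p = 6*2 + p = 12 + p)
-120*j(6*4, I) = -120*(12 - 16) = -120*(-4) = 480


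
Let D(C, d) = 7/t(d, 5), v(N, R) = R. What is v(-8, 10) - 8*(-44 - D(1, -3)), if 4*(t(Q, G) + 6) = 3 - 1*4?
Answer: 8826/25 ≈ 353.04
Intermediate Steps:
t(Q, G) = -25/4 (t(Q, G) = -6 + (3 - 1*4)/4 = -6 + (3 - 4)/4 = -6 + (¼)*(-1) = -6 - ¼ = -25/4)
D(C, d) = -28/25 (D(C, d) = 7/(-25/4) = 7*(-4/25) = -28/25)
v(-8, 10) - 8*(-44 - D(1, -3)) = 10 - 8*(-44 - 1*(-28/25)) = 10 - 8*(-44 + 28/25) = 10 - 8*(-1072/25) = 10 + 8576/25 = 8826/25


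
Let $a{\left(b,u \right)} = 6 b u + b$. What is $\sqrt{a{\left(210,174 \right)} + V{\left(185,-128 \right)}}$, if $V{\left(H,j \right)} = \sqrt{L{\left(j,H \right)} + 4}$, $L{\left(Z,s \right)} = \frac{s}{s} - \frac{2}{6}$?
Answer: $\frac{\sqrt{1975050 + 3 \sqrt{42}}}{3} \approx 468.46$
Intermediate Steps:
$L{\left(Z,s \right)} = \frac{2}{3}$ ($L{\left(Z,s \right)} = 1 - \frac{1}{3} = \frac{2}{3}$)
$V{\left(H,j \right)} = \frac{\sqrt{42}}{3}$ ($V{\left(H,j \right)} = \sqrt{\frac{2}{3} + 4} = \sqrt{\frac{14}{3}} = \frac{\sqrt{42}}{3}$)
$a{\left(b,u \right)} = b + 6 b u$ ($a{\left(b,u \right)} = 6 b u + b = b + 6 b u$)
$\sqrt{a{\left(210,174 \right)} + V{\left(185,-128 \right)}} = \sqrt{210 \left(1 + 6 \cdot 174\right) + \frac{\sqrt{42}}{3}} = \sqrt{210 \left(1 + 1044\right) + \frac{\sqrt{42}}{3}} = \sqrt{210 \cdot 1045 + \frac{\sqrt{42}}{3}} = \sqrt{219450 + \frac{\sqrt{42}}{3}}$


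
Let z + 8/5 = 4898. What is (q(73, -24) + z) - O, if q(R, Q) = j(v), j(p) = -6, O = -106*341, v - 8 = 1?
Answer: 205182/5 ≈ 41036.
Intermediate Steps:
v = 9 (v = 8 + 1 = 9)
z = 24482/5 (z = -8/5 + 4898 = 24482/5 ≈ 4896.4)
O = -36146
q(R, Q) = -6
(q(73, -24) + z) - O = (-6 + 24482/5) - 1*(-36146) = 24452/5 + 36146 = 205182/5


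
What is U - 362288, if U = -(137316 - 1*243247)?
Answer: -256357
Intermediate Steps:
U = 105931 (U = -(137316 - 243247) = -1*(-105931) = 105931)
U - 362288 = 105931 - 362288 = -256357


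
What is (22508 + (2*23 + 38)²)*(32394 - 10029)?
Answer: 661198860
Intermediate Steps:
(22508 + (2*23 + 38)²)*(32394 - 10029) = (22508 + (46 + 38)²)*22365 = (22508 + 84²)*22365 = (22508 + 7056)*22365 = 29564*22365 = 661198860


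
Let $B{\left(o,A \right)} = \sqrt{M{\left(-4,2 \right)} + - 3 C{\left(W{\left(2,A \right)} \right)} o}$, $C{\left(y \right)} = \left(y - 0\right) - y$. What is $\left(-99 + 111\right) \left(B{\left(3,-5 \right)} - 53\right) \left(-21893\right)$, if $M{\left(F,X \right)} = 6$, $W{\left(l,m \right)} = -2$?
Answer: $13923948 - 262716 \sqrt{6} \approx 1.328 \cdot 10^{7}$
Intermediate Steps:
$C{\left(y \right)} = 0$ ($C{\left(y \right)} = \left(y + 0\right) - y = y - y = 0$)
$B{\left(o,A \right)} = \sqrt{6}$ ($B{\left(o,A \right)} = \sqrt{6 + \left(-3\right) 0 o} = \sqrt{6 + 0 o} = \sqrt{6 + 0} = \sqrt{6}$)
$\left(-99 + 111\right) \left(B{\left(3,-5 \right)} - 53\right) \left(-21893\right) = \left(-99 + 111\right) \left(\sqrt{6} - 53\right) \left(-21893\right) = 12 \left(-53 + \sqrt{6}\right) \left(-21893\right) = \left(-636 + 12 \sqrt{6}\right) \left(-21893\right) = 13923948 - 262716 \sqrt{6}$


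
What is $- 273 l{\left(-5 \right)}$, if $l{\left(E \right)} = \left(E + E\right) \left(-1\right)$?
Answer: $-2730$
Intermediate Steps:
$l{\left(E \right)} = - 2 E$ ($l{\left(E \right)} = 2 E \left(-1\right) = - 2 E$)
$- 273 l{\left(-5 \right)} = - 273 \left(\left(-2\right) \left(-5\right)\right) = \left(-273\right) 10 = -2730$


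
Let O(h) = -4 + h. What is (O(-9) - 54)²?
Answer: 4489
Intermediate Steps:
(O(-9) - 54)² = ((-4 - 9) - 54)² = (-13 - 54)² = (-67)² = 4489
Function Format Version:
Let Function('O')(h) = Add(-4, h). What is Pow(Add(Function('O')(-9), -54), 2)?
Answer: 4489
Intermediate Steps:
Pow(Add(Function('O')(-9), -54), 2) = Pow(Add(Add(-4, -9), -54), 2) = Pow(Add(-13, -54), 2) = Pow(-67, 2) = 4489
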